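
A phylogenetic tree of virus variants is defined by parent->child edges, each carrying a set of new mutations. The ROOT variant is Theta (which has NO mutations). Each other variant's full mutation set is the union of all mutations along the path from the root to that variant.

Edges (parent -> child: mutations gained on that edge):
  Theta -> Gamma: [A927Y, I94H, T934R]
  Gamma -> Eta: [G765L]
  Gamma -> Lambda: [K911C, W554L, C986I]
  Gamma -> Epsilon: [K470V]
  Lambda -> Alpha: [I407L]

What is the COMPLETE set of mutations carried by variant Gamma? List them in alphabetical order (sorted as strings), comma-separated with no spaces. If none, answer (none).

At Theta: gained [] -> total []
At Gamma: gained ['A927Y', 'I94H', 'T934R'] -> total ['A927Y', 'I94H', 'T934R']

Answer: A927Y,I94H,T934R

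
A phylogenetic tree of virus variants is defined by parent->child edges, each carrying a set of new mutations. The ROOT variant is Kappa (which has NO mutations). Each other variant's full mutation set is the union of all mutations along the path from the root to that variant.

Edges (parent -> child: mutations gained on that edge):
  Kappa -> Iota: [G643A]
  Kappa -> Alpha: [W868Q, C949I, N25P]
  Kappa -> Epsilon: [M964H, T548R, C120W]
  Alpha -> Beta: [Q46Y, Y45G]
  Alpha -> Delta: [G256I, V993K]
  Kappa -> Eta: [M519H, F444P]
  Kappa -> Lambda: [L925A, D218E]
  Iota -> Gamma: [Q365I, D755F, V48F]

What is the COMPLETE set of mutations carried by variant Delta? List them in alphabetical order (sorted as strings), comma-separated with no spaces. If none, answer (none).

At Kappa: gained [] -> total []
At Alpha: gained ['W868Q', 'C949I', 'N25P'] -> total ['C949I', 'N25P', 'W868Q']
At Delta: gained ['G256I', 'V993K'] -> total ['C949I', 'G256I', 'N25P', 'V993K', 'W868Q']

Answer: C949I,G256I,N25P,V993K,W868Q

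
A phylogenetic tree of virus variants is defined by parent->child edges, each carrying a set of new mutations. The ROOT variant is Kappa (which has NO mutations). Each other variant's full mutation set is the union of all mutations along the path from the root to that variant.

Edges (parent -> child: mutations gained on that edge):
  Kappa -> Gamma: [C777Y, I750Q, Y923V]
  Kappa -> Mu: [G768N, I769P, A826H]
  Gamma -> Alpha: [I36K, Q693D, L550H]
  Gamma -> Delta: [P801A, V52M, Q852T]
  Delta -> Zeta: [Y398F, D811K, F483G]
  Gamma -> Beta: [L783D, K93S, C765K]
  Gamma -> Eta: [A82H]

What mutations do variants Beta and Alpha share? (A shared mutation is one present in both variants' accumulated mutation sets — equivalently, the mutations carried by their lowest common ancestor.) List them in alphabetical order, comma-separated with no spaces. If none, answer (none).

Answer: C777Y,I750Q,Y923V

Derivation:
Accumulating mutations along path to Beta:
  At Kappa: gained [] -> total []
  At Gamma: gained ['C777Y', 'I750Q', 'Y923V'] -> total ['C777Y', 'I750Q', 'Y923V']
  At Beta: gained ['L783D', 'K93S', 'C765K'] -> total ['C765K', 'C777Y', 'I750Q', 'K93S', 'L783D', 'Y923V']
Mutations(Beta) = ['C765K', 'C777Y', 'I750Q', 'K93S', 'L783D', 'Y923V']
Accumulating mutations along path to Alpha:
  At Kappa: gained [] -> total []
  At Gamma: gained ['C777Y', 'I750Q', 'Y923V'] -> total ['C777Y', 'I750Q', 'Y923V']
  At Alpha: gained ['I36K', 'Q693D', 'L550H'] -> total ['C777Y', 'I36K', 'I750Q', 'L550H', 'Q693D', 'Y923V']
Mutations(Alpha) = ['C777Y', 'I36K', 'I750Q', 'L550H', 'Q693D', 'Y923V']
Intersection: ['C765K', 'C777Y', 'I750Q', 'K93S', 'L783D', 'Y923V'] ∩ ['C777Y', 'I36K', 'I750Q', 'L550H', 'Q693D', 'Y923V'] = ['C777Y', 'I750Q', 'Y923V']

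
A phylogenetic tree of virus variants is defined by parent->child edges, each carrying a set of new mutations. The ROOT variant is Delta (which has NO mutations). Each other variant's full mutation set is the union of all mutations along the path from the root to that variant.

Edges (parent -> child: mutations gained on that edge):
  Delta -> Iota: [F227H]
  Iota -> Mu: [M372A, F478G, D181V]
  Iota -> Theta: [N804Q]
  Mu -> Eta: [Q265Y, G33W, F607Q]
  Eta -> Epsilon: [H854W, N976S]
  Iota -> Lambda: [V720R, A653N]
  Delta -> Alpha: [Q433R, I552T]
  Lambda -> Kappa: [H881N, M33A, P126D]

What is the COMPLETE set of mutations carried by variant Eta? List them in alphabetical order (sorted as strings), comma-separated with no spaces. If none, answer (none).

At Delta: gained [] -> total []
At Iota: gained ['F227H'] -> total ['F227H']
At Mu: gained ['M372A', 'F478G', 'D181V'] -> total ['D181V', 'F227H', 'F478G', 'M372A']
At Eta: gained ['Q265Y', 'G33W', 'F607Q'] -> total ['D181V', 'F227H', 'F478G', 'F607Q', 'G33W', 'M372A', 'Q265Y']

Answer: D181V,F227H,F478G,F607Q,G33W,M372A,Q265Y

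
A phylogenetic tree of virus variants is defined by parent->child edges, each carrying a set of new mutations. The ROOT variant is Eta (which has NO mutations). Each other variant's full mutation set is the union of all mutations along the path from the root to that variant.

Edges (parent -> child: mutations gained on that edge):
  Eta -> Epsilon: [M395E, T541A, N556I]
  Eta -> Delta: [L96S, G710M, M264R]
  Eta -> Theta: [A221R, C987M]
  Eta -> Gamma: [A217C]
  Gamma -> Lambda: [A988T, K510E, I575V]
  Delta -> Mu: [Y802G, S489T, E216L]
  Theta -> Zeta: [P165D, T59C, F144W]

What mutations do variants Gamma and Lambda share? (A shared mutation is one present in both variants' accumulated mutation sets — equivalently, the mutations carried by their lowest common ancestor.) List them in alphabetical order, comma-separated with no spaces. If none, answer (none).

Answer: A217C

Derivation:
Accumulating mutations along path to Gamma:
  At Eta: gained [] -> total []
  At Gamma: gained ['A217C'] -> total ['A217C']
Mutations(Gamma) = ['A217C']
Accumulating mutations along path to Lambda:
  At Eta: gained [] -> total []
  At Gamma: gained ['A217C'] -> total ['A217C']
  At Lambda: gained ['A988T', 'K510E', 'I575V'] -> total ['A217C', 'A988T', 'I575V', 'K510E']
Mutations(Lambda) = ['A217C', 'A988T', 'I575V', 'K510E']
Intersection: ['A217C'] ∩ ['A217C', 'A988T', 'I575V', 'K510E'] = ['A217C']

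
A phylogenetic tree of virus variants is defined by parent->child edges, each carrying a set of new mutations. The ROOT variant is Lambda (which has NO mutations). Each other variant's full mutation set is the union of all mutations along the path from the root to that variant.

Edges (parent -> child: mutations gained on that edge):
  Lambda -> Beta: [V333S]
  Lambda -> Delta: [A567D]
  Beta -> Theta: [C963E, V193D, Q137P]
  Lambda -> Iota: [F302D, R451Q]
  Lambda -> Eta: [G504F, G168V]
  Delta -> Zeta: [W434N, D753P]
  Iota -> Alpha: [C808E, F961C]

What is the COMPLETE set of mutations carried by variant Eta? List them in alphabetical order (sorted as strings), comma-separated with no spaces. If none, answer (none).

At Lambda: gained [] -> total []
At Eta: gained ['G504F', 'G168V'] -> total ['G168V', 'G504F']

Answer: G168V,G504F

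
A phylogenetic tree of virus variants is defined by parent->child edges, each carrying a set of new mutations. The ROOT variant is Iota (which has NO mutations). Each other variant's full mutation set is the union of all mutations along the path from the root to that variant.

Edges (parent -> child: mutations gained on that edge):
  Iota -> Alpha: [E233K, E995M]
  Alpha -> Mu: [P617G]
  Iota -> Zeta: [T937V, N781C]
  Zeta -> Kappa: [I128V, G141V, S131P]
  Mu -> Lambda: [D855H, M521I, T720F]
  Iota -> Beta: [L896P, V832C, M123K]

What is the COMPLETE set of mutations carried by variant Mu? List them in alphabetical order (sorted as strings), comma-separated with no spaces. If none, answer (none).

Answer: E233K,E995M,P617G

Derivation:
At Iota: gained [] -> total []
At Alpha: gained ['E233K', 'E995M'] -> total ['E233K', 'E995M']
At Mu: gained ['P617G'] -> total ['E233K', 'E995M', 'P617G']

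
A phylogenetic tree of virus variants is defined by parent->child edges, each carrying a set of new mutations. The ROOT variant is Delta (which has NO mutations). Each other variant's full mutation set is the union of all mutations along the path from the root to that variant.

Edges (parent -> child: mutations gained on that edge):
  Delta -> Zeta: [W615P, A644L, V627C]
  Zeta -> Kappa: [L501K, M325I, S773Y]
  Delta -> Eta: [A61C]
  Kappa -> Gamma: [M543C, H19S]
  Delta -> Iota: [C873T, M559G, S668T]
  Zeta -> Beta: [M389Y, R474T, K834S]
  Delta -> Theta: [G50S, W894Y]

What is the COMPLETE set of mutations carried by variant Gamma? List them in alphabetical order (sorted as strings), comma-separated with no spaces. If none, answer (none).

At Delta: gained [] -> total []
At Zeta: gained ['W615P', 'A644L', 'V627C'] -> total ['A644L', 'V627C', 'W615P']
At Kappa: gained ['L501K', 'M325I', 'S773Y'] -> total ['A644L', 'L501K', 'M325I', 'S773Y', 'V627C', 'W615P']
At Gamma: gained ['M543C', 'H19S'] -> total ['A644L', 'H19S', 'L501K', 'M325I', 'M543C', 'S773Y', 'V627C', 'W615P']

Answer: A644L,H19S,L501K,M325I,M543C,S773Y,V627C,W615P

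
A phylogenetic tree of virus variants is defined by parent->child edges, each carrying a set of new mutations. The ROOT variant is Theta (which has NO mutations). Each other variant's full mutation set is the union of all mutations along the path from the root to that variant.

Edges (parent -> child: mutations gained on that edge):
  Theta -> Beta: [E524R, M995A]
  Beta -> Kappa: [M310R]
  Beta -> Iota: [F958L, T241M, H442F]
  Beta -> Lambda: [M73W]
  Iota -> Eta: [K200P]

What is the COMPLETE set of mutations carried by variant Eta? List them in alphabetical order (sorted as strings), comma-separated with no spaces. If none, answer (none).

Answer: E524R,F958L,H442F,K200P,M995A,T241M

Derivation:
At Theta: gained [] -> total []
At Beta: gained ['E524R', 'M995A'] -> total ['E524R', 'M995A']
At Iota: gained ['F958L', 'T241M', 'H442F'] -> total ['E524R', 'F958L', 'H442F', 'M995A', 'T241M']
At Eta: gained ['K200P'] -> total ['E524R', 'F958L', 'H442F', 'K200P', 'M995A', 'T241M']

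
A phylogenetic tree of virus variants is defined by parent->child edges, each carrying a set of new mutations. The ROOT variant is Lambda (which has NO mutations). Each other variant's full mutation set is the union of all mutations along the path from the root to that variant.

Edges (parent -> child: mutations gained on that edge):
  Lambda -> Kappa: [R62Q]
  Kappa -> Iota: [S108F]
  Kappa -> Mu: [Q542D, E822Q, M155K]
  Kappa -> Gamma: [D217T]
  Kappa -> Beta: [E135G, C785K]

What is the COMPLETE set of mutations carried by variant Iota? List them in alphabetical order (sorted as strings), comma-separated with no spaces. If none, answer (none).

At Lambda: gained [] -> total []
At Kappa: gained ['R62Q'] -> total ['R62Q']
At Iota: gained ['S108F'] -> total ['R62Q', 'S108F']

Answer: R62Q,S108F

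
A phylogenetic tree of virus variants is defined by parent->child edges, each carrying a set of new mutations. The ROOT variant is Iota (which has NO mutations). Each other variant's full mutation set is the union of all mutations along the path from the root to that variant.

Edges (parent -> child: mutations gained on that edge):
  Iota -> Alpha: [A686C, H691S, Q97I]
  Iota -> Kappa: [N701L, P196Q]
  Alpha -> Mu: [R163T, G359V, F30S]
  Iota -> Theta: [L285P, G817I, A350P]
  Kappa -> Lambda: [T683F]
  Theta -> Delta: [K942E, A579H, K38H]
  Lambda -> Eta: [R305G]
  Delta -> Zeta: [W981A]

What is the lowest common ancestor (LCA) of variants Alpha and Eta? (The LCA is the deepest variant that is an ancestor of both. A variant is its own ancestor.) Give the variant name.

Path from root to Alpha: Iota -> Alpha
  ancestors of Alpha: {Iota, Alpha}
Path from root to Eta: Iota -> Kappa -> Lambda -> Eta
  ancestors of Eta: {Iota, Kappa, Lambda, Eta}
Common ancestors: {Iota}
Walk up from Eta: Eta (not in ancestors of Alpha), Lambda (not in ancestors of Alpha), Kappa (not in ancestors of Alpha), Iota (in ancestors of Alpha)
Deepest common ancestor (LCA) = Iota

Answer: Iota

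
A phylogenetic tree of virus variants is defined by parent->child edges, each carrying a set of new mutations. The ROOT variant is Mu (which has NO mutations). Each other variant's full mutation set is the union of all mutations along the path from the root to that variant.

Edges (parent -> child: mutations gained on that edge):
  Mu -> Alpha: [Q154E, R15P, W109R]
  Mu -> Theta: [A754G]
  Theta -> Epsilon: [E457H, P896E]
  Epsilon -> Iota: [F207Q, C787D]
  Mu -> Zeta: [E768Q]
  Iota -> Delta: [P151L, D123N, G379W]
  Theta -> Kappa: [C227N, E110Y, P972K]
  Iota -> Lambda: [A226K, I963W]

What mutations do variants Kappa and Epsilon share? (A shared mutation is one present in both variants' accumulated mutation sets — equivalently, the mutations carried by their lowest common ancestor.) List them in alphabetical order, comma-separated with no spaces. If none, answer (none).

Answer: A754G

Derivation:
Accumulating mutations along path to Kappa:
  At Mu: gained [] -> total []
  At Theta: gained ['A754G'] -> total ['A754G']
  At Kappa: gained ['C227N', 'E110Y', 'P972K'] -> total ['A754G', 'C227N', 'E110Y', 'P972K']
Mutations(Kappa) = ['A754G', 'C227N', 'E110Y', 'P972K']
Accumulating mutations along path to Epsilon:
  At Mu: gained [] -> total []
  At Theta: gained ['A754G'] -> total ['A754G']
  At Epsilon: gained ['E457H', 'P896E'] -> total ['A754G', 'E457H', 'P896E']
Mutations(Epsilon) = ['A754G', 'E457H', 'P896E']
Intersection: ['A754G', 'C227N', 'E110Y', 'P972K'] ∩ ['A754G', 'E457H', 'P896E'] = ['A754G']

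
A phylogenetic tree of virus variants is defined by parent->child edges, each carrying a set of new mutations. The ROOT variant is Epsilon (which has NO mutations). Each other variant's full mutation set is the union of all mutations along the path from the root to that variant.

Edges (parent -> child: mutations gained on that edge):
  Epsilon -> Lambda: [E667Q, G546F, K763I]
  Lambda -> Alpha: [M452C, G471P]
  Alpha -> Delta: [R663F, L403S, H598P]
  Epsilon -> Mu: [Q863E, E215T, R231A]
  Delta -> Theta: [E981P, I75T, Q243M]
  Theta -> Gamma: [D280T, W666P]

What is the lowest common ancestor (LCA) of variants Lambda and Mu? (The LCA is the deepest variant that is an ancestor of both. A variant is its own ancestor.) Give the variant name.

Answer: Epsilon

Derivation:
Path from root to Lambda: Epsilon -> Lambda
  ancestors of Lambda: {Epsilon, Lambda}
Path from root to Mu: Epsilon -> Mu
  ancestors of Mu: {Epsilon, Mu}
Common ancestors: {Epsilon}
Walk up from Mu: Mu (not in ancestors of Lambda), Epsilon (in ancestors of Lambda)
Deepest common ancestor (LCA) = Epsilon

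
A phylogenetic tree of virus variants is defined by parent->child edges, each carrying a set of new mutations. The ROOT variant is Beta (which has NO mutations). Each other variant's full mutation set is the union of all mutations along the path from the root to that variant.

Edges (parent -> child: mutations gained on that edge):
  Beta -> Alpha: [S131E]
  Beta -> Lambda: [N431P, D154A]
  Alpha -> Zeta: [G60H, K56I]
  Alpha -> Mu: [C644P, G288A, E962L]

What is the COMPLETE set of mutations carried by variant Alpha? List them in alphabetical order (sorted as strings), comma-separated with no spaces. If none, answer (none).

At Beta: gained [] -> total []
At Alpha: gained ['S131E'] -> total ['S131E']

Answer: S131E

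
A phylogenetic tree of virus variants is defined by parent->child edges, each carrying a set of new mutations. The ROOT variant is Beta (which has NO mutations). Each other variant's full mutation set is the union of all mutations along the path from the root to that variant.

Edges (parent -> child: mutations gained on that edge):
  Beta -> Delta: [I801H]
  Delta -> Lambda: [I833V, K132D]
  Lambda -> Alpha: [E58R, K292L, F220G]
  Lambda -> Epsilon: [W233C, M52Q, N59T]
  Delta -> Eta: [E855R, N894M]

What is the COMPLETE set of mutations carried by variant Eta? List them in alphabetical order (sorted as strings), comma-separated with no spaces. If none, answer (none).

Answer: E855R,I801H,N894M

Derivation:
At Beta: gained [] -> total []
At Delta: gained ['I801H'] -> total ['I801H']
At Eta: gained ['E855R', 'N894M'] -> total ['E855R', 'I801H', 'N894M']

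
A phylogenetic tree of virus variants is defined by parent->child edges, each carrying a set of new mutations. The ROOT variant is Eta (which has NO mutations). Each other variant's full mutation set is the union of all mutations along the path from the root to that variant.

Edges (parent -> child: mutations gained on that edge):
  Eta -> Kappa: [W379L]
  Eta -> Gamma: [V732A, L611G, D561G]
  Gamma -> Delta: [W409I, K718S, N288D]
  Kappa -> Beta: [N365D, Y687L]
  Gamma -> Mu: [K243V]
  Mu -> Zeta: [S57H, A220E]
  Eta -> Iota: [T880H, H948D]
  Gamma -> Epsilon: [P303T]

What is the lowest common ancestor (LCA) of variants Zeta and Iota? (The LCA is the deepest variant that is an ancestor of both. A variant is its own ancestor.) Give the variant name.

Path from root to Zeta: Eta -> Gamma -> Mu -> Zeta
  ancestors of Zeta: {Eta, Gamma, Mu, Zeta}
Path from root to Iota: Eta -> Iota
  ancestors of Iota: {Eta, Iota}
Common ancestors: {Eta}
Walk up from Iota: Iota (not in ancestors of Zeta), Eta (in ancestors of Zeta)
Deepest common ancestor (LCA) = Eta

Answer: Eta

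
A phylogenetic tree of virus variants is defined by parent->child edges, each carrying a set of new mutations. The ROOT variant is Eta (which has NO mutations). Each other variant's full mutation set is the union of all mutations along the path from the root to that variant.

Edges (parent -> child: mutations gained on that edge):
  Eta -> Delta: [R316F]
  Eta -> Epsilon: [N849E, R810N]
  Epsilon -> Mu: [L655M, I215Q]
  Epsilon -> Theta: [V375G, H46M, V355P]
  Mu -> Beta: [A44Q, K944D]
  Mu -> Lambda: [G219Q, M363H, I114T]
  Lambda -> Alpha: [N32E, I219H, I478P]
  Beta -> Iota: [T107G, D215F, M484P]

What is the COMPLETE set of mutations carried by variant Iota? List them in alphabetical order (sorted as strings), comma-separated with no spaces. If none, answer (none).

Answer: A44Q,D215F,I215Q,K944D,L655M,M484P,N849E,R810N,T107G

Derivation:
At Eta: gained [] -> total []
At Epsilon: gained ['N849E', 'R810N'] -> total ['N849E', 'R810N']
At Mu: gained ['L655M', 'I215Q'] -> total ['I215Q', 'L655M', 'N849E', 'R810N']
At Beta: gained ['A44Q', 'K944D'] -> total ['A44Q', 'I215Q', 'K944D', 'L655M', 'N849E', 'R810N']
At Iota: gained ['T107G', 'D215F', 'M484P'] -> total ['A44Q', 'D215F', 'I215Q', 'K944D', 'L655M', 'M484P', 'N849E', 'R810N', 'T107G']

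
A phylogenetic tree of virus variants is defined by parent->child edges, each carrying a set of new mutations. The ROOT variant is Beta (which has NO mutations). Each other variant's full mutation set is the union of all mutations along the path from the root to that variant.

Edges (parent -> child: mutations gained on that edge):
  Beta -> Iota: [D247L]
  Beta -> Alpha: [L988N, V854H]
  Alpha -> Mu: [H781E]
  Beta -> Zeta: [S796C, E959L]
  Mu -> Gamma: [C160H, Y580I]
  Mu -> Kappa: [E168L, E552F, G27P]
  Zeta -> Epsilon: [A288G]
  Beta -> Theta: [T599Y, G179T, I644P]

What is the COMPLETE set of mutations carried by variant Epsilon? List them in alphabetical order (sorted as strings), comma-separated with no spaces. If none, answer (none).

At Beta: gained [] -> total []
At Zeta: gained ['S796C', 'E959L'] -> total ['E959L', 'S796C']
At Epsilon: gained ['A288G'] -> total ['A288G', 'E959L', 'S796C']

Answer: A288G,E959L,S796C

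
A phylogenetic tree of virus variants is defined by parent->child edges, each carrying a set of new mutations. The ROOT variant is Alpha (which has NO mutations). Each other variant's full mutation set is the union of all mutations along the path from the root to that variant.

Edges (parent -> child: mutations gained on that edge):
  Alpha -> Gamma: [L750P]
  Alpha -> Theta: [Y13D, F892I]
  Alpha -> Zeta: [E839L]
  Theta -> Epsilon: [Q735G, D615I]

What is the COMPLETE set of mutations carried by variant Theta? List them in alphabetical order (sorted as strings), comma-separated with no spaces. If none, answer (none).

At Alpha: gained [] -> total []
At Theta: gained ['Y13D', 'F892I'] -> total ['F892I', 'Y13D']

Answer: F892I,Y13D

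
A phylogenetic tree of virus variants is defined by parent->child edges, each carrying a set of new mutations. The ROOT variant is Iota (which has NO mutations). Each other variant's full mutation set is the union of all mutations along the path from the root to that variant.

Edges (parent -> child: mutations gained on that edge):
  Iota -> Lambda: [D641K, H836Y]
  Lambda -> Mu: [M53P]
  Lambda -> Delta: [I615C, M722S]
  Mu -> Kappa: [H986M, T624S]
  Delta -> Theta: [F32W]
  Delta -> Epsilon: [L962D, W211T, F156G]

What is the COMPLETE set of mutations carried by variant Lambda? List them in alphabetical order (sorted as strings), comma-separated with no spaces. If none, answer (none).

Answer: D641K,H836Y

Derivation:
At Iota: gained [] -> total []
At Lambda: gained ['D641K', 'H836Y'] -> total ['D641K', 'H836Y']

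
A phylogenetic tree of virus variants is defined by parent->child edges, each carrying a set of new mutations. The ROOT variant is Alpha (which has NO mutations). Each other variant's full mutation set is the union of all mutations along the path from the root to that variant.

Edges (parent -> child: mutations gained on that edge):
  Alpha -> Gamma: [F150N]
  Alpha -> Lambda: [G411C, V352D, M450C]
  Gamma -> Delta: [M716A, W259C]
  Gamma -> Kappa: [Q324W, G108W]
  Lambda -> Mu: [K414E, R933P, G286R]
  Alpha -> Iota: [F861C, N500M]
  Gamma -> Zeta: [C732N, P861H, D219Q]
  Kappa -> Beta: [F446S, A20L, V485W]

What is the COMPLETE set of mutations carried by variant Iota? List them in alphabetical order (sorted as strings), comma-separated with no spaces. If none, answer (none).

Answer: F861C,N500M

Derivation:
At Alpha: gained [] -> total []
At Iota: gained ['F861C', 'N500M'] -> total ['F861C', 'N500M']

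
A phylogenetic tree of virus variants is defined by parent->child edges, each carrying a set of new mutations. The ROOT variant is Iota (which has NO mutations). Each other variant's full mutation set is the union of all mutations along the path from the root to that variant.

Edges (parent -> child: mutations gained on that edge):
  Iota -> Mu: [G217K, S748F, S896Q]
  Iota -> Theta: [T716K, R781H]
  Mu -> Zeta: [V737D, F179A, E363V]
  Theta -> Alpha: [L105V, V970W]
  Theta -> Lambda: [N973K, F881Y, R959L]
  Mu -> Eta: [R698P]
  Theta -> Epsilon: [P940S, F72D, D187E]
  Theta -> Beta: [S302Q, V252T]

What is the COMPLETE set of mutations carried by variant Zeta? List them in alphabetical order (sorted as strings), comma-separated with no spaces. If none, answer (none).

Answer: E363V,F179A,G217K,S748F,S896Q,V737D

Derivation:
At Iota: gained [] -> total []
At Mu: gained ['G217K', 'S748F', 'S896Q'] -> total ['G217K', 'S748F', 'S896Q']
At Zeta: gained ['V737D', 'F179A', 'E363V'] -> total ['E363V', 'F179A', 'G217K', 'S748F', 'S896Q', 'V737D']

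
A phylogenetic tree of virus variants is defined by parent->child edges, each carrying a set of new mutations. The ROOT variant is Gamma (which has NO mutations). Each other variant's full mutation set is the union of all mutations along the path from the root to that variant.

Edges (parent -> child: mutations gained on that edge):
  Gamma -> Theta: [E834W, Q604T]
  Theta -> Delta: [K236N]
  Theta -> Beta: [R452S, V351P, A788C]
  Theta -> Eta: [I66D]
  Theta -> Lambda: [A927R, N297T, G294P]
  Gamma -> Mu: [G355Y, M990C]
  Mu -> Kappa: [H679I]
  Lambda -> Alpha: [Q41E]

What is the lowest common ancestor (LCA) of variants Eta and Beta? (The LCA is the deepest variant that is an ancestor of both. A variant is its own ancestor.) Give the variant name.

Path from root to Eta: Gamma -> Theta -> Eta
  ancestors of Eta: {Gamma, Theta, Eta}
Path from root to Beta: Gamma -> Theta -> Beta
  ancestors of Beta: {Gamma, Theta, Beta}
Common ancestors: {Gamma, Theta}
Walk up from Beta: Beta (not in ancestors of Eta), Theta (in ancestors of Eta), Gamma (in ancestors of Eta)
Deepest common ancestor (LCA) = Theta

Answer: Theta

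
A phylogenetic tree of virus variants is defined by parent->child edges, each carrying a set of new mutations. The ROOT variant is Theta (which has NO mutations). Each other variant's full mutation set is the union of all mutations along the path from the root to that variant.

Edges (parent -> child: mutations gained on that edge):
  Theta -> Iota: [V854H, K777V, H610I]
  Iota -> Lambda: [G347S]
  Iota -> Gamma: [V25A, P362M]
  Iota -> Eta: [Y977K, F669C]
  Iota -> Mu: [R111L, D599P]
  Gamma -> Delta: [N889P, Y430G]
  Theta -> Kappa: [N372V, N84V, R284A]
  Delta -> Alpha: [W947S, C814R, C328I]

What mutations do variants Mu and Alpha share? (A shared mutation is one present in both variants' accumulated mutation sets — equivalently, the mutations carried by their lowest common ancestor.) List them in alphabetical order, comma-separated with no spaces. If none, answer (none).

Accumulating mutations along path to Mu:
  At Theta: gained [] -> total []
  At Iota: gained ['V854H', 'K777V', 'H610I'] -> total ['H610I', 'K777V', 'V854H']
  At Mu: gained ['R111L', 'D599P'] -> total ['D599P', 'H610I', 'K777V', 'R111L', 'V854H']
Mutations(Mu) = ['D599P', 'H610I', 'K777V', 'R111L', 'V854H']
Accumulating mutations along path to Alpha:
  At Theta: gained [] -> total []
  At Iota: gained ['V854H', 'K777V', 'H610I'] -> total ['H610I', 'K777V', 'V854H']
  At Gamma: gained ['V25A', 'P362M'] -> total ['H610I', 'K777V', 'P362M', 'V25A', 'V854H']
  At Delta: gained ['N889P', 'Y430G'] -> total ['H610I', 'K777V', 'N889P', 'P362M', 'V25A', 'V854H', 'Y430G']
  At Alpha: gained ['W947S', 'C814R', 'C328I'] -> total ['C328I', 'C814R', 'H610I', 'K777V', 'N889P', 'P362M', 'V25A', 'V854H', 'W947S', 'Y430G']
Mutations(Alpha) = ['C328I', 'C814R', 'H610I', 'K777V', 'N889P', 'P362M', 'V25A', 'V854H', 'W947S', 'Y430G']
Intersection: ['D599P', 'H610I', 'K777V', 'R111L', 'V854H'] ∩ ['C328I', 'C814R', 'H610I', 'K777V', 'N889P', 'P362M', 'V25A', 'V854H', 'W947S', 'Y430G'] = ['H610I', 'K777V', 'V854H']

Answer: H610I,K777V,V854H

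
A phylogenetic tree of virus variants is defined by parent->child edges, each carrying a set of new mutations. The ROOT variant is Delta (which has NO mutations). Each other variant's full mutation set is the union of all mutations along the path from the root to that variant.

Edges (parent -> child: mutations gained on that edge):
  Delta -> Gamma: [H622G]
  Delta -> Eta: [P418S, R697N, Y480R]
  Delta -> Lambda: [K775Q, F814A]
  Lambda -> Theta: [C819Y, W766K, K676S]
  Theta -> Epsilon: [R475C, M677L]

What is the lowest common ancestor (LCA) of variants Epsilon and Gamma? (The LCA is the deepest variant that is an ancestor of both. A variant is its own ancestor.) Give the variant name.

Path from root to Epsilon: Delta -> Lambda -> Theta -> Epsilon
  ancestors of Epsilon: {Delta, Lambda, Theta, Epsilon}
Path from root to Gamma: Delta -> Gamma
  ancestors of Gamma: {Delta, Gamma}
Common ancestors: {Delta}
Walk up from Gamma: Gamma (not in ancestors of Epsilon), Delta (in ancestors of Epsilon)
Deepest common ancestor (LCA) = Delta

Answer: Delta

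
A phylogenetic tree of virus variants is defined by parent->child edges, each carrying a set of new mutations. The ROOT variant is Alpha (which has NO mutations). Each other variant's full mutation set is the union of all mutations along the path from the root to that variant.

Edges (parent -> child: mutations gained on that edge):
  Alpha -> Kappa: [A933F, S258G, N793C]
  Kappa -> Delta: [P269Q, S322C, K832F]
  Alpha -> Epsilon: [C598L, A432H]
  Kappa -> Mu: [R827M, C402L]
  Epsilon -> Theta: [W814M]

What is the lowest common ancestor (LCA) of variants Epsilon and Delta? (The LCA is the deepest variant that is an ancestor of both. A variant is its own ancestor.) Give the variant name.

Path from root to Epsilon: Alpha -> Epsilon
  ancestors of Epsilon: {Alpha, Epsilon}
Path from root to Delta: Alpha -> Kappa -> Delta
  ancestors of Delta: {Alpha, Kappa, Delta}
Common ancestors: {Alpha}
Walk up from Delta: Delta (not in ancestors of Epsilon), Kappa (not in ancestors of Epsilon), Alpha (in ancestors of Epsilon)
Deepest common ancestor (LCA) = Alpha

Answer: Alpha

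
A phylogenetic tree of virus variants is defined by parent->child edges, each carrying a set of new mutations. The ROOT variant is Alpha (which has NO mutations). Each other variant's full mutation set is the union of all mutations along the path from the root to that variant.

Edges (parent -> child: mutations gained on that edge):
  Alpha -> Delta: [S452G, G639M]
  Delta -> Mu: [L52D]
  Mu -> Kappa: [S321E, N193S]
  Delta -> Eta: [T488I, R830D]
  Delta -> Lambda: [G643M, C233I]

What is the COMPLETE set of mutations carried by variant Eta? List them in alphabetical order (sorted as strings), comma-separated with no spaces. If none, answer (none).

Answer: G639M,R830D,S452G,T488I

Derivation:
At Alpha: gained [] -> total []
At Delta: gained ['S452G', 'G639M'] -> total ['G639M', 'S452G']
At Eta: gained ['T488I', 'R830D'] -> total ['G639M', 'R830D', 'S452G', 'T488I']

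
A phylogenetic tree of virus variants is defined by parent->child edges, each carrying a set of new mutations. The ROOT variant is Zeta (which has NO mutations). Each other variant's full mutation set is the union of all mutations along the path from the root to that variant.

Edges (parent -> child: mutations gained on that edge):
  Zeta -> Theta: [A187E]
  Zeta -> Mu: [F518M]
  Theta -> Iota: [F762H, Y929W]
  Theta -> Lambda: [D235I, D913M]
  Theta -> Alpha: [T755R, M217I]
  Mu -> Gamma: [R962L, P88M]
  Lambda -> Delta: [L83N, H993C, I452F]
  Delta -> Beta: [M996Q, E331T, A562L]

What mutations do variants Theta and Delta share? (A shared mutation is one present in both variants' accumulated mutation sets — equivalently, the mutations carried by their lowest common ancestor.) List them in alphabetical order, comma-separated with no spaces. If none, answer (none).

Accumulating mutations along path to Theta:
  At Zeta: gained [] -> total []
  At Theta: gained ['A187E'] -> total ['A187E']
Mutations(Theta) = ['A187E']
Accumulating mutations along path to Delta:
  At Zeta: gained [] -> total []
  At Theta: gained ['A187E'] -> total ['A187E']
  At Lambda: gained ['D235I', 'D913M'] -> total ['A187E', 'D235I', 'D913M']
  At Delta: gained ['L83N', 'H993C', 'I452F'] -> total ['A187E', 'D235I', 'D913M', 'H993C', 'I452F', 'L83N']
Mutations(Delta) = ['A187E', 'D235I', 'D913M', 'H993C', 'I452F', 'L83N']
Intersection: ['A187E'] ∩ ['A187E', 'D235I', 'D913M', 'H993C', 'I452F', 'L83N'] = ['A187E']

Answer: A187E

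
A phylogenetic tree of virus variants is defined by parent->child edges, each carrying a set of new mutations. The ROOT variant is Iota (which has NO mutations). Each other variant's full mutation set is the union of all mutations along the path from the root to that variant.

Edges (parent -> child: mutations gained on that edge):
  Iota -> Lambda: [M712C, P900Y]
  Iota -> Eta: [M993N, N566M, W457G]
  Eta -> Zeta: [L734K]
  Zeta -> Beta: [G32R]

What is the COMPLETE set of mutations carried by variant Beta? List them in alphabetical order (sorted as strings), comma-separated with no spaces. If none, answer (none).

Answer: G32R,L734K,M993N,N566M,W457G

Derivation:
At Iota: gained [] -> total []
At Eta: gained ['M993N', 'N566M', 'W457G'] -> total ['M993N', 'N566M', 'W457G']
At Zeta: gained ['L734K'] -> total ['L734K', 'M993N', 'N566M', 'W457G']
At Beta: gained ['G32R'] -> total ['G32R', 'L734K', 'M993N', 'N566M', 'W457G']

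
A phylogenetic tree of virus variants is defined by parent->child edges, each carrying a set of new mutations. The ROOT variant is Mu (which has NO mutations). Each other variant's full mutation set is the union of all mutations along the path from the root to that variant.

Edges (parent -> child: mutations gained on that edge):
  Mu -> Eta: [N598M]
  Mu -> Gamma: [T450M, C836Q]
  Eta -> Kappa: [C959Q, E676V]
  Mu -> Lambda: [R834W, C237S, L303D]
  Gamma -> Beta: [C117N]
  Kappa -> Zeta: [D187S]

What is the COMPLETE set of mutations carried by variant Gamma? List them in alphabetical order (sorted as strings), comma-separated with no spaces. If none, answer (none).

Answer: C836Q,T450M

Derivation:
At Mu: gained [] -> total []
At Gamma: gained ['T450M', 'C836Q'] -> total ['C836Q', 'T450M']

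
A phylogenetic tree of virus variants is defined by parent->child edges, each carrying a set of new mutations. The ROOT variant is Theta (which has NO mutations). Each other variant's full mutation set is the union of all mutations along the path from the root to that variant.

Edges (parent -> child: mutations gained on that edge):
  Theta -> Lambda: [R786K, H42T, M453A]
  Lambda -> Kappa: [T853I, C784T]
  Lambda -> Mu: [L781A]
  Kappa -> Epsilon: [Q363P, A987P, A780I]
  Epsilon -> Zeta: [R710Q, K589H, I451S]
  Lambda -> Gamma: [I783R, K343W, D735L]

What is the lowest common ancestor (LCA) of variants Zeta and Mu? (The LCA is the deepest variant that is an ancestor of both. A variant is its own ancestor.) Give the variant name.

Path from root to Zeta: Theta -> Lambda -> Kappa -> Epsilon -> Zeta
  ancestors of Zeta: {Theta, Lambda, Kappa, Epsilon, Zeta}
Path from root to Mu: Theta -> Lambda -> Mu
  ancestors of Mu: {Theta, Lambda, Mu}
Common ancestors: {Theta, Lambda}
Walk up from Mu: Mu (not in ancestors of Zeta), Lambda (in ancestors of Zeta), Theta (in ancestors of Zeta)
Deepest common ancestor (LCA) = Lambda

Answer: Lambda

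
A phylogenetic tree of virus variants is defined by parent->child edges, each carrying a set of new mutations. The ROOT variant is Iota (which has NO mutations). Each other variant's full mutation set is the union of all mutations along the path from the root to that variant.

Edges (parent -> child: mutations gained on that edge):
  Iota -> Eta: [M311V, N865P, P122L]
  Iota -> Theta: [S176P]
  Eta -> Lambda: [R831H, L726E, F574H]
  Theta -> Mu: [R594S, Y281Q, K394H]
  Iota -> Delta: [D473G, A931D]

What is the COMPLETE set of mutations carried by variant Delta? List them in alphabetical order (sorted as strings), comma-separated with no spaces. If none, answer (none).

At Iota: gained [] -> total []
At Delta: gained ['D473G', 'A931D'] -> total ['A931D', 'D473G']

Answer: A931D,D473G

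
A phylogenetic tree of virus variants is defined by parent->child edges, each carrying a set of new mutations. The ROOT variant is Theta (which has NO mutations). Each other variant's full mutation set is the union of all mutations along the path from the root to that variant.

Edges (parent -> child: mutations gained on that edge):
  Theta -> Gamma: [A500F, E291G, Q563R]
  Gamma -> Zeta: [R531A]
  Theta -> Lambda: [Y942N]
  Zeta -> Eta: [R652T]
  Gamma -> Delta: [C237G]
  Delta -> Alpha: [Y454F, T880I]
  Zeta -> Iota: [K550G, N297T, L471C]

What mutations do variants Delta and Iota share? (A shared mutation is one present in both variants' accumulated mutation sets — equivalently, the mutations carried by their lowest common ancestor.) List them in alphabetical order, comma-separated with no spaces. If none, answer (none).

Answer: A500F,E291G,Q563R

Derivation:
Accumulating mutations along path to Delta:
  At Theta: gained [] -> total []
  At Gamma: gained ['A500F', 'E291G', 'Q563R'] -> total ['A500F', 'E291G', 'Q563R']
  At Delta: gained ['C237G'] -> total ['A500F', 'C237G', 'E291G', 'Q563R']
Mutations(Delta) = ['A500F', 'C237G', 'E291G', 'Q563R']
Accumulating mutations along path to Iota:
  At Theta: gained [] -> total []
  At Gamma: gained ['A500F', 'E291G', 'Q563R'] -> total ['A500F', 'E291G', 'Q563R']
  At Zeta: gained ['R531A'] -> total ['A500F', 'E291G', 'Q563R', 'R531A']
  At Iota: gained ['K550G', 'N297T', 'L471C'] -> total ['A500F', 'E291G', 'K550G', 'L471C', 'N297T', 'Q563R', 'R531A']
Mutations(Iota) = ['A500F', 'E291G', 'K550G', 'L471C', 'N297T', 'Q563R', 'R531A']
Intersection: ['A500F', 'C237G', 'E291G', 'Q563R'] ∩ ['A500F', 'E291G', 'K550G', 'L471C', 'N297T', 'Q563R', 'R531A'] = ['A500F', 'E291G', 'Q563R']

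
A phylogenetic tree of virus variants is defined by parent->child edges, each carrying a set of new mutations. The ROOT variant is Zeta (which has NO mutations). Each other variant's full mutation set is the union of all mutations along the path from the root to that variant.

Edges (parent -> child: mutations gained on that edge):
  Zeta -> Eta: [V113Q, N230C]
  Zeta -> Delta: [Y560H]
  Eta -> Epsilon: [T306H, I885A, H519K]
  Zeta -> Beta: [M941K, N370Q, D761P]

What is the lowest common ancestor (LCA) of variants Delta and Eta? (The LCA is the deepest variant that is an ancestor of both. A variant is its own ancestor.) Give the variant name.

Path from root to Delta: Zeta -> Delta
  ancestors of Delta: {Zeta, Delta}
Path from root to Eta: Zeta -> Eta
  ancestors of Eta: {Zeta, Eta}
Common ancestors: {Zeta}
Walk up from Eta: Eta (not in ancestors of Delta), Zeta (in ancestors of Delta)
Deepest common ancestor (LCA) = Zeta

Answer: Zeta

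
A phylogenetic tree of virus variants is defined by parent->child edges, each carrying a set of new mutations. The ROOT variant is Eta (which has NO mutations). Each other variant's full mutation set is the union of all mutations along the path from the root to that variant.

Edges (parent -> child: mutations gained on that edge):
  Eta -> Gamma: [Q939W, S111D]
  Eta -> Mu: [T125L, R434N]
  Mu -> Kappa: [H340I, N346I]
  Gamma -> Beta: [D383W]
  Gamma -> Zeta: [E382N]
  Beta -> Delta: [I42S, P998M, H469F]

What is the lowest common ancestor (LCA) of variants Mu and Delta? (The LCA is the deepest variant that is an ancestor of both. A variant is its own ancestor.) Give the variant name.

Answer: Eta

Derivation:
Path from root to Mu: Eta -> Mu
  ancestors of Mu: {Eta, Mu}
Path from root to Delta: Eta -> Gamma -> Beta -> Delta
  ancestors of Delta: {Eta, Gamma, Beta, Delta}
Common ancestors: {Eta}
Walk up from Delta: Delta (not in ancestors of Mu), Beta (not in ancestors of Mu), Gamma (not in ancestors of Mu), Eta (in ancestors of Mu)
Deepest common ancestor (LCA) = Eta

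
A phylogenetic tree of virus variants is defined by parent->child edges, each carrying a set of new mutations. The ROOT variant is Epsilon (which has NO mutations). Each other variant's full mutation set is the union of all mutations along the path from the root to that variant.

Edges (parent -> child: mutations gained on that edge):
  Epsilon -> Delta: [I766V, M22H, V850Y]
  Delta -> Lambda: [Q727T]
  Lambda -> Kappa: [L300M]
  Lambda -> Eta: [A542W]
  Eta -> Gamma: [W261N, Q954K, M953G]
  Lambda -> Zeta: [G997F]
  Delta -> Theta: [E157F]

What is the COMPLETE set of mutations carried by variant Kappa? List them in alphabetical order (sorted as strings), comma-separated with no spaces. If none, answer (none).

Answer: I766V,L300M,M22H,Q727T,V850Y

Derivation:
At Epsilon: gained [] -> total []
At Delta: gained ['I766V', 'M22H', 'V850Y'] -> total ['I766V', 'M22H', 'V850Y']
At Lambda: gained ['Q727T'] -> total ['I766V', 'M22H', 'Q727T', 'V850Y']
At Kappa: gained ['L300M'] -> total ['I766V', 'L300M', 'M22H', 'Q727T', 'V850Y']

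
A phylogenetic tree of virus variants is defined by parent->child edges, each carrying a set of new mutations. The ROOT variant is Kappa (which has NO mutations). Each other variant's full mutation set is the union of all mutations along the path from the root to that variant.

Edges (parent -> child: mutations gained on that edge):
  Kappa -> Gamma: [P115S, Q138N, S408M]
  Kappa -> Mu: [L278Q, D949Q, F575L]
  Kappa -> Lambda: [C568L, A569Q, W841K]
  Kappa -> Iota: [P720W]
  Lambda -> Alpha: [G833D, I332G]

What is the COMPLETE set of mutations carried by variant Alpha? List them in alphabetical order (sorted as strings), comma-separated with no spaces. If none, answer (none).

Answer: A569Q,C568L,G833D,I332G,W841K

Derivation:
At Kappa: gained [] -> total []
At Lambda: gained ['C568L', 'A569Q', 'W841K'] -> total ['A569Q', 'C568L', 'W841K']
At Alpha: gained ['G833D', 'I332G'] -> total ['A569Q', 'C568L', 'G833D', 'I332G', 'W841K']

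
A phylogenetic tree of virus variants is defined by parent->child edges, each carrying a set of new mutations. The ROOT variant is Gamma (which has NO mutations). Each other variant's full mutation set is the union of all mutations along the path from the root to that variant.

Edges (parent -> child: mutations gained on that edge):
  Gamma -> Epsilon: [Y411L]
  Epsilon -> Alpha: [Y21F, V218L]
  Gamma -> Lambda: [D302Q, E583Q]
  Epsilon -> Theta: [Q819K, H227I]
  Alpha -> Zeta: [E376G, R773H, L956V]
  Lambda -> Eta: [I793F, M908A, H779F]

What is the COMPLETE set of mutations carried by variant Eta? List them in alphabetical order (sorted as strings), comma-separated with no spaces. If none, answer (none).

Answer: D302Q,E583Q,H779F,I793F,M908A

Derivation:
At Gamma: gained [] -> total []
At Lambda: gained ['D302Q', 'E583Q'] -> total ['D302Q', 'E583Q']
At Eta: gained ['I793F', 'M908A', 'H779F'] -> total ['D302Q', 'E583Q', 'H779F', 'I793F', 'M908A']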